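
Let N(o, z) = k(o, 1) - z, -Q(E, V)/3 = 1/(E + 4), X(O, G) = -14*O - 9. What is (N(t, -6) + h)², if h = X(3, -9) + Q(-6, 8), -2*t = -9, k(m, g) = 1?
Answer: 7225/4 ≈ 1806.3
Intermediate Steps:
X(O, G) = -9 - 14*O
t = 9/2 (t = -½*(-9) = 9/2 ≈ 4.5000)
Q(E, V) = -3/(4 + E) (Q(E, V) = -3/(E + 4) = -3/(4 + E))
N(o, z) = 1 - z
h = -99/2 (h = (-9 - 14*3) - 3/(4 - 6) = (-9 - 42) - 3/(-2) = -51 - 3*(-½) = -51 + 3/2 = -99/2 ≈ -49.500)
(N(t, -6) + h)² = ((1 - 1*(-6)) - 99/2)² = ((1 + 6) - 99/2)² = (7 - 99/2)² = (-85/2)² = 7225/4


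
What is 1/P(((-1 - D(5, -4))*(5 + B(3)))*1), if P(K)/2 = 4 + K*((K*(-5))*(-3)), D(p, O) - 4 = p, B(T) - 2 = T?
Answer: 1/300008 ≈ 3.3332e-6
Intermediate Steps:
B(T) = 2 + T
D(p, O) = 4 + p
P(K) = 8 + 30*K² (P(K) = 2*(4 + K*((K*(-5))*(-3))) = 2*(4 + K*(-5*K*(-3))) = 2*(4 + K*(15*K)) = 2*(4 + 15*K²) = 8 + 30*K²)
1/P(((-1 - D(5, -4))*(5 + B(3)))*1) = 1/(8 + 30*(((-1 - (4 + 5))*(5 + (2 + 3)))*1)²) = 1/(8 + 30*(((-1 - 1*9)*(5 + 5))*1)²) = 1/(8 + 30*(((-1 - 9)*10)*1)²) = 1/(8 + 30*(-10*10*1)²) = 1/(8 + 30*(-100*1)²) = 1/(8 + 30*(-100)²) = 1/(8 + 30*10000) = 1/(8 + 300000) = 1/300008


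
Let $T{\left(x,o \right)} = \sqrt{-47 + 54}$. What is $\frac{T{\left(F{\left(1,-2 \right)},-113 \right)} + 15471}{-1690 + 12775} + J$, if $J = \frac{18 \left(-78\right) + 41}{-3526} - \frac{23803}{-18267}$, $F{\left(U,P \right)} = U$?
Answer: $\frac{734276362199}{237992888190} + \frac{\sqrt{7}}{11085} \approx 3.0855$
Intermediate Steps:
$T{\left(x,o \right)} = \sqrt{7}$
$J = \frac{108827299}{64409442}$ ($J = \left(-1404 + 41\right) \left(- \frac{1}{3526}\right) - - \frac{23803}{18267} = \left(-1363\right) \left(- \frac{1}{3526}\right) + \frac{23803}{18267} = \frac{1363}{3526} + \frac{23803}{18267} = \frac{108827299}{64409442} \approx 1.6896$)
$\frac{T{\left(F{\left(1,-2 \right)},-113 \right)} + 15471}{-1690 + 12775} + J = \frac{\sqrt{7} + 15471}{-1690 + 12775} + \frac{108827299}{64409442} = \frac{15471 + \sqrt{7}}{11085} + \frac{108827299}{64409442} = \left(15471 + \sqrt{7}\right) \frac{1}{11085} + \frac{108827299}{64409442} = \left(\frac{5157}{3695} + \frac{\sqrt{7}}{11085}\right) + \frac{108827299}{64409442} = \frac{734276362199}{237992888190} + \frac{\sqrt{7}}{11085}$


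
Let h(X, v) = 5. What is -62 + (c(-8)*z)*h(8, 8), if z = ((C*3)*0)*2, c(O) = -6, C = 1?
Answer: -62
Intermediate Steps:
z = 0 (z = ((1*3)*0)*2 = (3*0)*2 = 0*2 = 0)
-62 + (c(-8)*z)*h(8, 8) = -62 - 6*0*5 = -62 + 0*5 = -62 + 0 = -62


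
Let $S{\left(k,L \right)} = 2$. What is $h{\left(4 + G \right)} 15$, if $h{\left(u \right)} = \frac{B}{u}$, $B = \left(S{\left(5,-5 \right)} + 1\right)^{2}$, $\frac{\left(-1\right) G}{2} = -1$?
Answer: $\frac{45}{2} \approx 22.5$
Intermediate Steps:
$G = 2$ ($G = \left(-2\right) \left(-1\right) = 2$)
$B = 9$ ($B = \left(2 + 1\right)^{2} = 3^{2} = 9$)
$h{\left(u \right)} = \frac{9}{u}$
$h{\left(4 + G \right)} 15 = \frac{9}{4 + 2} \cdot 15 = \frac{9}{6} \cdot 15 = 9 \cdot \frac{1}{6} \cdot 15 = \frac{3}{2} \cdot 15 = \frac{45}{2}$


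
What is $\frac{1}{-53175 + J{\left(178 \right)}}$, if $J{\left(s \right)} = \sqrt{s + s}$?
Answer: $- \frac{53175}{2827580269} - \frac{2 \sqrt{89}}{2827580269} \approx -1.8813 \cdot 10^{-5}$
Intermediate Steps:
$J{\left(s \right)} = \sqrt{2} \sqrt{s}$ ($J{\left(s \right)} = \sqrt{2 s} = \sqrt{2} \sqrt{s}$)
$\frac{1}{-53175 + J{\left(178 \right)}} = \frac{1}{-53175 + \sqrt{2} \sqrt{178}} = \frac{1}{-53175 + 2 \sqrt{89}}$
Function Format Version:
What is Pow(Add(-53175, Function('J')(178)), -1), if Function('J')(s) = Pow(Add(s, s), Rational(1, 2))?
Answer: Add(Rational(-53175, 2827580269), Mul(Rational(-2, 2827580269), Pow(89, Rational(1, 2)))) ≈ -1.8813e-5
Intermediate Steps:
Function('J')(s) = Mul(Pow(2, Rational(1, 2)), Pow(s, Rational(1, 2))) (Function('J')(s) = Pow(Mul(2, s), Rational(1, 2)) = Mul(Pow(2, Rational(1, 2)), Pow(s, Rational(1, 2))))
Pow(Add(-53175, Function('J')(178)), -1) = Pow(Add(-53175, Mul(Pow(2, Rational(1, 2)), Pow(178, Rational(1, 2)))), -1) = Pow(Add(-53175, Mul(2, Pow(89, Rational(1, 2)))), -1)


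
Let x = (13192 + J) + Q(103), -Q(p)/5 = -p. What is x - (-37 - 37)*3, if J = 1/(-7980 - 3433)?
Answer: 158971676/11413 ≈ 13929.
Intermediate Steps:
Q(p) = 5*p (Q(p) = -(-5)*p = 5*p)
J = -1/11413 (J = 1/(-11413) = -1/11413 ≈ -8.7619e-5)
x = 156437990/11413 (x = (13192 - 1/11413) + 5*103 = 150560295/11413 + 515 = 156437990/11413 ≈ 13707.)
x - (-37 - 37)*3 = 156437990/11413 - (-37 - 37)*3 = 156437990/11413 - (-74)*3 = 156437990/11413 - 1*(-222) = 156437990/11413 + 222 = 158971676/11413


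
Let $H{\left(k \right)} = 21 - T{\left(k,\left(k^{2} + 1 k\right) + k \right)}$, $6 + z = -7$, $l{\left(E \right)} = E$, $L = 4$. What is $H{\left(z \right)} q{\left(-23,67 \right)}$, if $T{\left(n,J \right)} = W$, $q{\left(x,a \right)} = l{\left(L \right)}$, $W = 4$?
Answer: $68$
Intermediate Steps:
$q{\left(x,a \right)} = 4$
$z = -13$ ($z = -6 - 7 = -13$)
$T{\left(n,J \right)} = 4$
$H{\left(k \right)} = 17$ ($H{\left(k \right)} = 21 - 4 = 17$)
$H{\left(z \right)} q{\left(-23,67 \right)} = 17 \cdot 4 = 68$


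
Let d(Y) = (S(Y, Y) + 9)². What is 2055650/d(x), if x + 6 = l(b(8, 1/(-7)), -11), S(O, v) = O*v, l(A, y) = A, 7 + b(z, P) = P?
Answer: 197424626/3171961 ≈ 62.241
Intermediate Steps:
b(z, P) = -7 + P
x = -92/7 (x = -6 + (-7 + 1/(-7)) = -6 + (-7 - ⅐) = -6 - 50/7 = -92/7 ≈ -13.143)
d(Y) = (9 + Y²)² (d(Y) = (Y*Y + 9)² = (Y² + 9)² = (9 + Y²)²)
2055650/d(x) = 2055650/((9 + (-92/7)²)²) = 2055650/((9 + 8464/49)²) = 2055650/((8905/49)²) = 2055650/(79299025/2401) = 2055650*(2401/79299025) = 197424626/3171961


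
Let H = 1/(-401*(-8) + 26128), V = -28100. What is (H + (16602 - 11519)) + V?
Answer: -675226711/29336 ≈ -23017.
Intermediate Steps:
H = 1/29336 (H = 1/(3208 + 26128) = 1/29336 ≈ 3.4088e-5)
(H + (16602 - 11519)) + V = (1/29336 + (16602 - 11519)) - 28100 = (1/29336 + 5083) - 28100 = 149114889/29336 - 28100 = -675226711/29336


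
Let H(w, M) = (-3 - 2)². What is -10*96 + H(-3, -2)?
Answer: -935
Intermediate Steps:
H(w, M) = 25 (H(w, M) = (-5)² = 25)
-10*96 + H(-3, -2) = -10*96 + 25 = -960 + 25 = -935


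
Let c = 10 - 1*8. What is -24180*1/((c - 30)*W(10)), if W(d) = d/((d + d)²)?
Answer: 241800/7 ≈ 34543.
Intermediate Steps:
c = 2 (c = 10 - 8 = 2)
W(d) = 1/(4*d) (W(d) = d/((2*d)²) = d/((4*d²)) = d*(1/(4*d²)) = 1/(4*d))
-24180*1/((c - 30)*W(10)) = -24180*40/(2 - 30) = -24180/((-7/10)) = -24180/((-28*1/40)) = -24180/(-7/10) = -24180*(-10/7) = 241800/7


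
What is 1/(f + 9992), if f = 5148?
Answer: 1/15140 ≈ 6.6050e-5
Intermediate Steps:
1/(f + 9992) = 1/(5148 + 9992) = 1/15140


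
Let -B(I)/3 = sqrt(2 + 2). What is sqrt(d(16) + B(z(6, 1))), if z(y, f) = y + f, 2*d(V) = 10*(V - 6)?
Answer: 2*sqrt(11) ≈ 6.6332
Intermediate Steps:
d(V) = -30 + 5*V (d(V) = (10*(V - 6))/2 = (10*(-6 + V))/2 = (-60 + 10*V)/2 = -30 + 5*V)
z(y, f) = f + y
B(I) = -6 (B(I) = -3*sqrt(2 + 2) = -3*sqrt(4) = -3*2 = -6)
sqrt(d(16) + B(z(6, 1))) = sqrt((-30 + 5*16) - 6) = sqrt((-30 + 80) - 6) = sqrt(50 - 6) = sqrt(44) = 2*sqrt(11)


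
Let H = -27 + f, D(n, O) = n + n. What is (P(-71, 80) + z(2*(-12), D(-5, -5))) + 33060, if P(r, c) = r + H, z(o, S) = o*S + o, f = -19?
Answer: 33159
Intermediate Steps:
D(n, O) = 2*n
H = -46 (H = -27 - 19 = -46)
z(o, S) = o + S*o (z(o, S) = S*o + o = o + S*o)
P(r, c) = -46 + r (P(r, c) = r - 46 = -46 + r)
(P(-71, 80) + z(2*(-12), D(-5, -5))) + 33060 = ((-46 - 71) + (2*(-12))*(1 + 2*(-5))) + 33060 = (-117 - 24*(1 - 10)) + 33060 = (-117 - 24*(-9)) + 33060 = (-117 + 216) + 33060 = 99 + 33060 = 33159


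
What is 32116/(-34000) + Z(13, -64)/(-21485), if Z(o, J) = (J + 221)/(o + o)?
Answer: -448641419/474818500 ≈ -0.94487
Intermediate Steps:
Z(o, J) = (221 + J)/(2*o) (Z(o, J) = (221 + J)/((2*o)) = (221 + J)*(1/(2*o)) = (221 + J)/(2*o))
32116/(-34000) + Z(13, -64)/(-21485) = 32116/(-34000) + ((½)*(221 - 64)/13)/(-21485) = 32116*(-1/34000) + ((½)*(1/13)*157)*(-1/21485) = -8029/8500 + (157/26)*(-1/21485) = -8029/8500 - 157/558610 = -448641419/474818500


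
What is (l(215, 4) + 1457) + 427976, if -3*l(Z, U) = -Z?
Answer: 1288514/3 ≈ 4.2950e+5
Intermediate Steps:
l(Z, U) = Z/3 (l(Z, U) = -(-1)*Z/3 = Z/3)
(l(215, 4) + 1457) + 427976 = ((1/3)*215 + 1457) + 427976 = (215/3 + 1457) + 427976 = 4586/3 + 427976 = 1288514/3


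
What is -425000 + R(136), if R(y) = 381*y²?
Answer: 6621976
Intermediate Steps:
-425000 + R(136) = -425000 + 381*136² = -425000 + 381*18496 = -425000 + 7046976 = 6621976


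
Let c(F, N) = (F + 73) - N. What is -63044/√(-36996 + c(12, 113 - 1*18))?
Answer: 31522*I*√37006/18503 ≈ 327.72*I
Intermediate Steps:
c(F, N) = 73 + F - N (c(F, N) = (73 + F) - N = 73 + F - N)
-63044/√(-36996 + c(12, 113 - 1*18)) = -63044/√(-36996 + (73 + 12 - (113 - 1*18))) = -63044/√(-36996 + (73 + 12 - (113 - 18))) = -63044/√(-36996 + (73 + 12 - 1*95)) = -63044/√(-36996 + (73 + 12 - 95)) = -63044/√(-36996 - 10) = -63044*(-I*√37006/37006) = -(-31522)*I*√37006/18503 = 31522*I*√37006/18503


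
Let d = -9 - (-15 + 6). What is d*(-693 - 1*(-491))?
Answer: 0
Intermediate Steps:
d = 0 (d = -9 - 1*(-9) = -9 + 9 = 0)
d*(-693 - 1*(-491)) = 0*(-693 - 1*(-491)) = 0*(-693 + 491) = 0*(-202) = 0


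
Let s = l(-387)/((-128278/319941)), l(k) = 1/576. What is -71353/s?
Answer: 585793288576/35549 ≈ 1.6478e+7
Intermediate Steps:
l(k) = 1/576
s = -35549/8209792 (s = 1/(576*((-128278/319941))) = 1/(576*((-128278*1/319941))) = 1/(576*(-128278/319941)) = (1/576)*(-319941/128278) = -35549/8209792 ≈ -0.0043301)
-71353/s = -71353/(-35549/8209792) = -71353*(-8209792/35549) = 585793288576/35549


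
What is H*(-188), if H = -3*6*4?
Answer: 13536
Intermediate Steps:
H = -72 (H = -18*4 = -72)
H*(-188) = -72*(-188) = 13536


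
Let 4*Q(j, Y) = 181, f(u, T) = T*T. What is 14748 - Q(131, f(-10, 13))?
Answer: 58811/4 ≈ 14703.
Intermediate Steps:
f(u, T) = T²
Q(j, Y) = 181/4 (Q(j, Y) = (¼)*181 = 181/4)
14748 - Q(131, f(-10, 13)) = 14748 - 1*181/4 = 14748 - 181/4 = 58811/4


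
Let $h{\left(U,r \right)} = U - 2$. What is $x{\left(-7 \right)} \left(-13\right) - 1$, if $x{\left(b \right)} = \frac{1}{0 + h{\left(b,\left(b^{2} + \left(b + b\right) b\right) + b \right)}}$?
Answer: $\frac{4}{9} \approx 0.44444$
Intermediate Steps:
$h{\left(U,r \right)} = -2 + U$
$x{\left(b \right)} = \frac{1}{-2 + b}$ ($x{\left(b \right)} = \frac{1}{0 + \left(-2 + b\right)} = \frac{1}{-2 + b}$)
$x{\left(-7 \right)} \left(-13\right) - 1 = \frac{1}{-2 - 7} \left(-13\right) - 1 = \frac{1}{-9} \left(-13\right) - 1 = \left(- \frac{1}{9}\right) \left(-13\right) - 1 = \frac{13}{9} - 1 = \frac{4}{9}$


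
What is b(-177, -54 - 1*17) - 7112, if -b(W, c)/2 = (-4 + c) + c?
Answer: -6820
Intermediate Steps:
b(W, c) = 8 - 4*c (b(W, c) = -2*((-4 + c) + c) = -2*(-4 + 2*c) = 8 - 4*c)
b(-177, -54 - 1*17) - 7112 = (8 - 4*(-54 - 1*17)) - 7112 = (8 - 4*(-54 - 17)) - 7112 = (8 - 4*(-71)) - 7112 = (8 + 284) - 7112 = 292 - 7112 = -6820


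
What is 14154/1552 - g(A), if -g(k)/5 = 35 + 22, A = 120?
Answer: 228237/776 ≈ 294.12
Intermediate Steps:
g(k) = -285 (g(k) = -5*(35 + 22) = -5*57 = -285)
14154/1552 - g(A) = 14154/1552 - 1*(-285) = 14154*(1/1552) + 285 = 7077/776 + 285 = 228237/776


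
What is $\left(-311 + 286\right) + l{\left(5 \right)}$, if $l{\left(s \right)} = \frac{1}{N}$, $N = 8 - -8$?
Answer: $- \frac{399}{16} \approx -24.938$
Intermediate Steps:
$N = 16$ ($N = 8 + 8 = 16$)
$l{\left(s \right)} = \frac{1}{16}$
$\left(-311 + 286\right) + l{\left(5 \right)} = \left(-311 + 286\right) + \frac{1}{16} = -25 + \frac{1}{16} = - \frac{399}{16}$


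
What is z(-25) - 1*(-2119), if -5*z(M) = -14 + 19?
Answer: 2118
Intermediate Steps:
z(M) = -1 (z(M) = -(-14 + 19)/5 = -⅕*5 = -1)
z(-25) - 1*(-2119) = -1 - 1*(-2119) = -1 + 2119 = 2118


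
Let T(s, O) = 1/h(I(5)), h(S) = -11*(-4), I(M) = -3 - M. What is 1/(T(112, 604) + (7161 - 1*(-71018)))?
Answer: 44/3439877 ≈ 1.2791e-5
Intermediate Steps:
h(S) = 44
T(s, O) = 1/44
1/(T(112, 604) + (7161 - 1*(-71018))) = 1/(1/44 + (7161 - 1*(-71018))) = 1/(1/44 + (7161 + 71018)) = 1/(1/44 + 78179) = 1/(3439877/44) = 44/3439877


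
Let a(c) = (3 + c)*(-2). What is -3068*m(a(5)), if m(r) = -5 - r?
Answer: -33748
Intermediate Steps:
a(c) = -6 - 2*c
-3068*m(a(5)) = -3068*(-5 - (-6 - 2*5)) = -3068*(-5 - (-6 - 10)) = -3068*(-5 - 1*(-16)) = -3068*(-5 + 16) = -3068*11 = -33748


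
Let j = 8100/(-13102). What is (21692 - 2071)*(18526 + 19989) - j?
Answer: 4950609145115/6551 ≈ 7.5570e+8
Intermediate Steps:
j = -4050/6551 (j = 8100*(-1/13102) = -4050/6551 ≈ -0.61823)
(21692 - 2071)*(18526 + 19989) - j = (21692 - 2071)*(18526 + 19989) - 1*(-4050/6551) = 19621*38515 + 4050/6551 = 755702815 + 4050/6551 = 4950609145115/6551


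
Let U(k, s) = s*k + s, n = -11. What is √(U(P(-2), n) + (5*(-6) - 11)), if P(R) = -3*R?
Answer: I*√118 ≈ 10.863*I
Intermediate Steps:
P(R) = -3*R
U(k, s) = s + k*s (U(k, s) = k*s + s = s + k*s)
√(U(P(-2), n) + (5*(-6) - 11)) = √(-11*(1 - 3*(-2)) + (5*(-6) - 11)) = √(-11*(1 + 6) + (-30 - 11)) = √(-11*7 - 41) = √(-77 - 41) = √(-118) = I*√118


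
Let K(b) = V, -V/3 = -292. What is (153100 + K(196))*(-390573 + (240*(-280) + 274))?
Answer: -70443866024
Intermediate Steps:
V = 876 (V = -3*(-292) = 876)
K(b) = 876
(153100 + K(196))*(-390573 + (240*(-280) + 274)) = (153100 + 876)*(-390573 + (240*(-280) + 274)) = 153976*(-390573 + (-67200 + 274)) = 153976*(-390573 - 66926) = 153976*(-457499) = -70443866024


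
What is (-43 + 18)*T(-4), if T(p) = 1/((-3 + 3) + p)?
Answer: 25/4 ≈ 6.2500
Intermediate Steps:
T(p) = 1/p (T(p) = 1/(0 + p) = 1/p)
(-43 + 18)*T(-4) = (-43 + 18)/(-4) = -25*(-¼) = 25/4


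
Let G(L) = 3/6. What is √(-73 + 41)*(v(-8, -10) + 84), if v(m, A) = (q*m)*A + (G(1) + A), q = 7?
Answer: 2538*I*√2 ≈ 3589.3*I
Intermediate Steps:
G(L) = ½ (G(L) = 3*(⅙) = ½)
v(m, A) = ½ + A + 7*A*m (v(m, A) = (7*m)*A + (½ + A) = 7*A*m + (½ + A) = ½ + A + 7*A*m)
√(-73 + 41)*(v(-8, -10) + 84) = √(-73 + 41)*((½ - 10 + 7*(-10)*(-8)) + 84) = √(-32)*((½ - 10 + 560) + 84) = (4*I*√2)*(1101/2 + 84) = (4*I*√2)*(1269/2) = 2538*I*√2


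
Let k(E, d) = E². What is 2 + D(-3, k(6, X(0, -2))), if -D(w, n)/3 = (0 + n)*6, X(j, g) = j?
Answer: -646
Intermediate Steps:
D(w, n) = -18*n (D(w, n) = -3*(0 + n)*6 = -3*n*6 = -18*n)
2 + D(-3, k(6, X(0, -2))) = 2 - 18*6² = 2 - 18*36 = 2 - 648 = -646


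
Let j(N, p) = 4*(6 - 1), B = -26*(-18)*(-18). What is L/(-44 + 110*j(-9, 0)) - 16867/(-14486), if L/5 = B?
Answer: -143446267/7807954 ≈ -18.372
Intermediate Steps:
B = -8424 (B = 468*(-18) = -8424)
j(N, p) = 20 (j(N, p) = 4*5 = 20)
L = -42120 (L = 5*(-8424) = -42120)
L/(-44 + 110*j(-9, 0)) - 16867/(-14486) = -42120/(-44 + 110*20) - 16867/(-14486) = -42120/(-44 + 2200) - 16867*(-1/14486) = -42120/2156 + 16867/14486 = -42120*1/2156 + 16867/14486 = -10530/539 + 16867/14486 = -143446267/7807954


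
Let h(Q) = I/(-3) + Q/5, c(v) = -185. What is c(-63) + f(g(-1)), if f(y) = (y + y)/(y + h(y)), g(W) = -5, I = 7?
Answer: -919/5 ≈ -183.80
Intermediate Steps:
h(Q) = -7/3 + Q/5 (h(Q) = 7/(-3) + Q/5 = 7*(-⅓) + Q*(⅕) = -7/3 + Q/5)
f(y) = 2*y/(-7/3 + 6*y/5) (f(y) = (y + y)/(y + (-7/3 + y/5)) = (2*y)/(-7/3 + 6*y/5) = 2*y/(-7/3 + 6*y/5))
c(-63) + f(g(-1)) = -185 + 30*(-5)/(-35 + 18*(-5)) = -185 + 30*(-5)/(-35 - 90) = -185 + 30*(-5)/(-125) = -185 + 30*(-5)*(-1/125) = -185 + 6/5 = -919/5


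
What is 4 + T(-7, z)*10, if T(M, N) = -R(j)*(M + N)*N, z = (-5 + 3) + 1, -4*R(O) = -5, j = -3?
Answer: -96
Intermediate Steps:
R(O) = 5/4 (R(O) = -¼*(-5) = 5/4)
z = -1 (z = -2 + 1 = -1)
T(M, N) = -N*(5*M/4 + 5*N/4) (T(M, N) = -5*(M + N)/4*N = -(5*M/4 + 5*N/4)*N = -N*(5*M/4 + 5*N/4))
4 + T(-7, z)*10 = 4 - 5/4*(-1)*(-7 - 1)*10 = 4 - 5/4*(-1)*(-8)*10 = 4 - 10*10 = 4 - 100 = -96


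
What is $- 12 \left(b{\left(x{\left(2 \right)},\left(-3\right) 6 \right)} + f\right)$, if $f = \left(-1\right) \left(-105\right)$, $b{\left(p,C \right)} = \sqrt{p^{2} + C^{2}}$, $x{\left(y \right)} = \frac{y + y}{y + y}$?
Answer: $-1260 - 60 \sqrt{13} \approx -1476.3$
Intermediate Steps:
$x{\left(y \right)} = 1$ ($x{\left(y \right)} = \frac{2 y}{2 y} = 2 y \frac{1}{2 y} = 1$)
$b{\left(p,C \right)} = \sqrt{C^{2} + p^{2}}$
$f = 105$
$- 12 \left(b{\left(x{\left(2 \right)},\left(-3\right) 6 \right)} + f\right) = - 12 \left(\sqrt{\left(\left(-3\right) 6\right)^{2} + 1^{2}} + 105\right) = - 12 \left(\sqrt{\left(-18\right)^{2} + 1} + 105\right) = - 12 \left(\sqrt{324 + 1} + 105\right) = - 12 \left(\sqrt{325} + 105\right) = - 12 \left(5 \sqrt{13} + 105\right) = - 12 \left(105 + 5 \sqrt{13}\right) = -1260 - 60 \sqrt{13}$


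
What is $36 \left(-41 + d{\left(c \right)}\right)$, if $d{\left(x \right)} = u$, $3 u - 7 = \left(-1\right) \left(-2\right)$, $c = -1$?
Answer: $-1368$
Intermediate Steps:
$u = 3$ ($u = \frac{7}{3} + \frac{\left(-1\right) \left(-2\right)}{3} = \frac{7}{3} + \frac{1}{3} \cdot 2 = \frac{7}{3} + \frac{2}{3} = 3$)
$d{\left(x \right)} = 3$
$36 \left(-41 + d{\left(c \right)}\right) = 36 \left(-41 + 3\right) = 36 \left(-38\right) = -1368$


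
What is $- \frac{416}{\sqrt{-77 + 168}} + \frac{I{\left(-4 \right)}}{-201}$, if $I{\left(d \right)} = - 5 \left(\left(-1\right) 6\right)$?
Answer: $- \frac{10}{67} - \frac{32 \sqrt{91}}{7} \approx -43.758$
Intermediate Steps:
$I{\left(d \right)} = 30$ ($I{\left(d \right)} = \left(-5\right) \left(-6\right) = 30$)
$- \frac{416}{\sqrt{-77 + 168}} + \frac{I{\left(-4 \right)}}{-201} = - \frac{416}{\sqrt{-77 + 168}} + \frac{30}{-201} = - \frac{416}{\sqrt{91}} + 30 \left(- \frac{1}{201}\right) = - 416 \frac{\sqrt{91}}{91} - \frac{10}{67} = - \frac{32 \sqrt{91}}{7} - \frac{10}{67} = - \frac{10}{67} - \frac{32 \sqrt{91}}{7}$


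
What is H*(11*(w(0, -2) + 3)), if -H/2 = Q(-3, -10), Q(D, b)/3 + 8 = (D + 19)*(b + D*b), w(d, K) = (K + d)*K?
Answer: -144144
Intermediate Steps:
w(d, K) = K*(K + d)
Q(D, b) = -24 + 3*(19 + D)*(b + D*b) (Q(D, b) = -24 + 3*((D + 19)*(b + D*b)) = -24 + 3*((19 + D)*(b + D*b)) = -24 + 3*(19 + D)*(b + D*b))
H = -1872 (H = -2*(-24 + 57*(-10) + 3*(-10)*(-3)**2 + 60*(-3)*(-10)) = -2*(-24 - 570 + 3*(-10)*9 + 1800) = -2*(-24 - 570 - 270 + 1800) = -2*936 = -1872)
H*(11*(w(0, -2) + 3)) = -20592*(-2*(-2 + 0) + 3) = -20592*(-2*(-2) + 3) = -20592*(4 + 3) = -20592*7 = -1872*77 = -144144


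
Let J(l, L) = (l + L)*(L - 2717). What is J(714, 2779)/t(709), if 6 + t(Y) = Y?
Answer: 216566/703 ≈ 308.06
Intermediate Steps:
J(l, L) = (-2717 + L)*(L + l) (J(l, L) = (L + l)*(-2717 + L) = (-2717 + L)*(L + l))
t(Y) = -6 + Y
J(714, 2779)/t(709) = (2779² - 2717*2779 - 2717*714 + 2779*714)/(-6 + 709) = (7722841 - 7550543 - 1939938 + 1984206)/703 = 216566*(1/703) = 216566/703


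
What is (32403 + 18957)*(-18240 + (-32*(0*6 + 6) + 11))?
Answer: -946102560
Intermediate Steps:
(32403 + 18957)*(-18240 + (-32*(0*6 + 6) + 11)) = 51360*(-18240 + (-32*(0 + 6) + 11)) = 51360*(-18240 + (-32*6 + 11)) = 51360*(-18240 + (-192 + 11)) = 51360*(-18240 - 181) = 51360*(-18421) = -946102560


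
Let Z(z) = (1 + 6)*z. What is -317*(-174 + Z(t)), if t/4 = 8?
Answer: -15850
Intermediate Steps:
t = 32 (t = 4*8 = 32)
Z(z) = 7*z
-317*(-174 + Z(t)) = -317*(-174 + 7*32) = -317*(-174 + 224) = -317*50 = -15850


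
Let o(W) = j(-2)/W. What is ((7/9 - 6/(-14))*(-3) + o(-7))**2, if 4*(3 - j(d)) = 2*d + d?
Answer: 32041/1764 ≈ 18.164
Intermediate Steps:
j(d) = 3 - 3*d/4 (j(d) = 3 - (2*d + d)/4 = 3 - 3*d/4)
o(W) = 9/(2*W) (o(W) = (3 - 3/4*(-2))/W = (3 + 3/2)/W = 9/(2*W))
((7/9 - 6/(-14))*(-3) + o(-7))**2 = ((7/9 - 6/(-14))*(-3) + (9/2)/(-7))**2 = ((7*(1/9) - 6*(-1/14))*(-3) + (9/2)*(-1/7))**2 = ((7/9 + 3/7)*(-3) - 9/14)**2 = ((76/63)*(-3) - 9/14)**2 = (-76/21 - 9/14)**2 = (-179/42)**2 = 32041/1764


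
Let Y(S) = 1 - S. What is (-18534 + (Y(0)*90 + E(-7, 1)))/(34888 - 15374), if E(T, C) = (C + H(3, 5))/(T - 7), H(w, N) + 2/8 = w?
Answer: -1032879/1092784 ≈ -0.94518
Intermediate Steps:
H(w, N) = -¼ + w
E(T, C) = (11/4 + C)/(-7 + T) (E(T, C) = (C + (-¼ + 3))/(T - 7) = (C + 11/4)/(-7 + T) = (11/4 + C)/(-7 + T))
(-18534 + (Y(0)*90 + E(-7, 1)))/(34888 - 15374) = (-18534 + ((1 - 1*0)*90 + (11/4 + 1)/(-7 - 7)))/(34888 - 15374) = (-18534 + ((1 + 0)*90 + (15/4)/(-14)))/19514 = (-18534 + (1*90 - 1/14*15/4))*(1/19514) = (-18534 + (90 - 15/56))*(1/19514) = (-18534 + 5025/56)*(1/19514) = -1032879/56*1/19514 = -1032879/1092784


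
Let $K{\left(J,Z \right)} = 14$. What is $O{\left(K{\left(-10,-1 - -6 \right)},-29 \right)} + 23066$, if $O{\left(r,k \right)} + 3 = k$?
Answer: $23034$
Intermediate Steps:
$O{\left(r,k \right)} = -3 + k$
$O{\left(K{\left(-10,-1 - -6 \right)},-29 \right)} + 23066 = \left(-3 - 29\right) + 23066 = -32 + 23066 = 23034$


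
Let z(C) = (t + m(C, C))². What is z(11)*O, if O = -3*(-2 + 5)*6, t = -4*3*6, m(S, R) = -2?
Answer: -295704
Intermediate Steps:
t = -72 (t = -12*6 = -72)
z(C) = 5476 (z(C) = (-72 - 2)² = (-74)² = 5476)
O = -54 (O = -3*3*6 = -9*6 = -54)
z(11)*O = 5476*(-54) = -295704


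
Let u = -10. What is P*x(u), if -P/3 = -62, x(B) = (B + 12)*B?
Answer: -3720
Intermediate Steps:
x(B) = B*(12 + B) (x(B) = (12 + B)*B = B*(12 + B))
P = 186 (P = -3*(-62) = 186)
P*x(u) = 186*(-10*(12 - 10)) = 186*(-10*2) = 186*(-20) = -3720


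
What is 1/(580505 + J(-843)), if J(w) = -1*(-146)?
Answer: 1/580651 ≈ 1.7222e-6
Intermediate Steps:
J(w) = 146
1/(580505 + J(-843)) = 1/(580505 + 146) = 1/580651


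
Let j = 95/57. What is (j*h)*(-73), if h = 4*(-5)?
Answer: 7300/3 ≈ 2433.3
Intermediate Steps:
j = 5/3 (j = 95*(1/57) = 5/3 ≈ 1.6667)
h = -20
(j*h)*(-73) = ((5/3)*(-20))*(-73) = -100/3*(-73) = 7300/3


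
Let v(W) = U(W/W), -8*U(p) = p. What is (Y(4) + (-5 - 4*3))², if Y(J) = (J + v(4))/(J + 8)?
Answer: 2563201/9216 ≈ 278.13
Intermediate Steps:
U(p) = -p/8
v(W) = -⅛ (v(W) = -W/(8*W) = -⅛*1 = -⅛)
Y(J) = (-⅛ + J)/(8 + J) (Y(J) = (J - ⅛)/(J + 8) = (-⅛ + J)/(8 + J))
(Y(4) + (-5 - 4*3))² = ((-⅛ + 4)/(8 + 4) + (-5 - 4*3))² = ((31/8)/12 + (-5 - 12))² = ((1/12)*(31/8) - 17)² = (31/96 - 17)² = (-1601/96)² = 2563201/9216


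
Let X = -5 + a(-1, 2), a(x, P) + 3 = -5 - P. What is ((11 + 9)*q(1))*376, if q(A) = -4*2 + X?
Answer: -172960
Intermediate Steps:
a(x, P) = -8 - P (a(x, P) = -3 + (-5 - P) = -8 - P)
X = -15 (X = -5 + (-8 - 1*2) = -5 + (-8 - 2) = -5 - 10 = -15)
q(A) = -23 (q(A) = -4*2 - 15 = -8 - 15 = -23)
((11 + 9)*q(1))*376 = ((11 + 9)*(-23))*376 = (20*(-23))*376 = -460*376 = -172960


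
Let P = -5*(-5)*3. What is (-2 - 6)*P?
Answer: -600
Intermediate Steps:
P = 75 (P = 25*3 = 75)
(-2 - 6)*P = (-2 - 6)*75 = -8*75 = -600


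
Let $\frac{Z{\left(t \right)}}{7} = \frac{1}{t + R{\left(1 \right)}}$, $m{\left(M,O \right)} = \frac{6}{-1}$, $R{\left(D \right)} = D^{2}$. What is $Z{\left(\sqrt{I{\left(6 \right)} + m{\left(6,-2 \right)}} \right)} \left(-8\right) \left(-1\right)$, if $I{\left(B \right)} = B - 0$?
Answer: $56$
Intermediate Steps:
$m{\left(M,O \right)} = -6$ ($m{\left(M,O \right)} = 6 \left(-1\right) = -6$)
$I{\left(B \right)} = B$ ($I{\left(B \right)} = B + 0 = B$)
$Z{\left(t \right)} = \frac{7}{1 + t}$ ($Z{\left(t \right)} = \frac{7}{t + 1^{2}} = \frac{7}{t + 1} = \frac{7}{1 + t}$)
$Z{\left(\sqrt{I{\left(6 \right)} + m{\left(6,-2 \right)}} \right)} \left(-8\right) \left(-1\right) = \frac{7}{1 + \sqrt{6 - 6}} \left(-8\right) \left(-1\right) = \frac{7}{1 + \sqrt{0}} \left(-8\right) \left(-1\right) = \frac{7}{1 + 0} \left(-8\right) \left(-1\right) = \frac{7}{1} \left(-8\right) \left(-1\right) = 7 \cdot 1 \left(-8\right) \left(-1\right) = 7 \left(-8\right) \left(-1\right) = \left(-56\right) \left(-1\right) = 56$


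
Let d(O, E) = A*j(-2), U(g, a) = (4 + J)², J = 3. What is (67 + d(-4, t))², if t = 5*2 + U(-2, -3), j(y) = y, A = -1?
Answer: 4761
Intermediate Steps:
U(g, a) = 49 (U(g, a) = (4 + 3)² = 7² = 49)
t = 59 (t = 5*2 + 49 = 10 + 49 = 59)
d(O, E) = 2 (d(O, E) = -1*(-2) = 2)
(67 + d(-4, t))² = (67 + 2)² = 69² = 4761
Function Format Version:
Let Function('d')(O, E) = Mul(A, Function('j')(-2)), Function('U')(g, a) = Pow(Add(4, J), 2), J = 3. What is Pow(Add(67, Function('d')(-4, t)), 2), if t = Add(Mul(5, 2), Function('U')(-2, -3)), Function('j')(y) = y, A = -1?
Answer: 4761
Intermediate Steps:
Function('U')(g, a) = 49 (Function('U')(g, a) = Pow(Add(4, 3), 2) = Pow(7, 2) = 49)
t = 59 (t = Add(Mul(5, 2), 49) = Add(10, 49) = 59)
Function('d')(O, E) = 2 (Function('d')(O, E) = Mul(-1, -2) = 2)
Pow(Add(67, Function('d')(-4, t)), 2) = Pow(Add(67, 2), 2) = Pow(69, 2) = 4761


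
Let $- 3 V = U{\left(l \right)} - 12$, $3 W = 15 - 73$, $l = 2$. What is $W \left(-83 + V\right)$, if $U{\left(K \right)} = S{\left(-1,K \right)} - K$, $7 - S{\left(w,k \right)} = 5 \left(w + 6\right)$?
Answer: $\frac{12586}{9} \approx 1398.4$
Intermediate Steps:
$S{\left(w,k \right)} = -23 - 5 w$ ($S{\left(w,k \right)} = 7 - 5 \left(w + 6\right) = 7 - 5 \left(6 + w\right) = 7 - \left(30 + 5 w\right) = -23 - 5 w$)
$U{\left(K \right)} = -18 - K$ ($U{\left(K \right)} = \left(-23 - -5\right) - K = \left(-23 + 5\right) - K = -18 - K$)
$W = - \frac{58}{3}$ ($W = \frac{15 - 73}{3} = \frac{1}{3} \left(-58\right) = - \frac{58}{3} \approx -19.333$)
$V = \frac{32}{3}$ ($V = - \frac{\left(-18 - 2\right) - 12}{3} = - \frac{-20 - 12}{3} = \left(- \frac{1}{3}\right) \left(-32\right) = \frac{32}{3} \approx 10.667$)
$W \left(-83 + V\right) = - \frac{58 \left(-83 + \frac{32}{3}\right)}{3} = \left(- \frac{58}{3}\right) \left(- \frac{217}{3}\right) = \frac{12586}{9}$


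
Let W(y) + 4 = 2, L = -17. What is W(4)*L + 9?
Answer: 43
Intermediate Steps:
W(y) = -2 (W(y) = -4 + 2 = -2)
W(4)*L + 9 = -2*(-17) + 9 = 34 + 9 = 43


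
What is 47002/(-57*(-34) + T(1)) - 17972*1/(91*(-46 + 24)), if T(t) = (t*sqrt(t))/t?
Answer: 9210408/277277 ≈ 33.217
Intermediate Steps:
T(t) = sqrt(t) (T(t) = t**(3/2)/t = sqrt(t))
47002/(-57*(-34) + T(1)) - 17972*1/(91*(-46 + 24)) = 47002/(-57*(-34) + sqrt(1)) - 17972*1/(91*(-46 + 24)) = 47002/(1938 + 1) - 17972/(91*(-22)) = 47002/1939 - 17972/(-2002) = 47002*(1/1939) - 17972*(-1/2002) = 47002/1939 + 8986/1001 = 9210408/277277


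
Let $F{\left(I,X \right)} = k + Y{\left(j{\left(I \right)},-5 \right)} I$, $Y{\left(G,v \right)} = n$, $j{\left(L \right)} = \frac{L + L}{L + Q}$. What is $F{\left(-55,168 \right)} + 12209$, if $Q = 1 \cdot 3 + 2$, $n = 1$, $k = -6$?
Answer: $12148$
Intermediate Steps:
$Q = 5$ ($Q = 3 + 2 = 5$)
$j{\left(L \right)} = \frac{2 L}{5 + L}$ ($j{\left(L \right)} = \frac{L + L}{L + 5} = \frac{2 L}{5 + L}$)
$Y{\left(G,v \right)} = 1$
$F{\left(I,X \right)} = -6 + I$ ($F{\left(I,X \right)} = -6 + 1 I = -6 + I$)
$F{\left(-55,168 \right)} + 12209 = \left(-6 - 55\right) + 12209 = -61 + 12209 = 12148$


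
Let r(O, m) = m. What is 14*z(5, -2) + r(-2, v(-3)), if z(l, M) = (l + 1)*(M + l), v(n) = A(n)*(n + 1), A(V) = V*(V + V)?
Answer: 216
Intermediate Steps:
A(V) = 2*V² (A(V) = V*(2*V) = 2*V²)
v(n) = 2*n²*(1 + n) (v(n) = (2*n²)*(n + 1) = (2*n²)*(1 + n) = 2*n²*(1 + n))
z(l, M) = (1 + l)*(M + l)
14*z(5, -2) + r(-2, v(-3)) = 14*(-2 + 5 + 5² - 2*5) + 2*(-3)²*(1 - 3) = 14*(-2 + 5 + 25 - 10) + 2*9*(-2) = 14*18 - 36 = 252 - 36 = 216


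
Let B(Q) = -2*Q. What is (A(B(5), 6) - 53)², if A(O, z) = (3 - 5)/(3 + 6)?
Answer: 229441/81 ≈ 2832.6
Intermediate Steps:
A(O, z) = -2/9
(A(B(5), 6) - 53)² = (-2/9 - 53)² = (-479/9)² = 229441/81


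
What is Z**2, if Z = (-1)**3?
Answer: 1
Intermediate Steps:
Z = -1
Z**2 = (-1)**2 = 1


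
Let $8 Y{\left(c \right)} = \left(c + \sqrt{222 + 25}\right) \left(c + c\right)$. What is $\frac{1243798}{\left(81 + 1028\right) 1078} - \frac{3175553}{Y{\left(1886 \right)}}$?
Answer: $- \frac{768688754123}{303721467357} + \frac{6351106 \sqrt{247}}{3354014307} \approx -2.5011$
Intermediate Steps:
$Y{\left(c \right)} = \frac{c \left(c + \sqrt{247}\right)}{4}$ ($Y{\left(c \right)} = \frac{\left(c + \sqrt{222 + 25}\right) \left(c + c\right)}{8} = \frac{\left(c + \sqrt{247}\right) 2 c}{8} = \frac{2 c \left(c + \sqrt{247}\right)}{8} = \frac{c \left(c + \sqrt{247}\right)}{4}$)
$\frac{1243798}{\left(81 + 1028\right) 1078} - \frac{3175553}{Y{\left(1886 \right)}} = \frac{1243798}{\left(81 + 1028\right) 1078} - \frac{3175553}{\frac{1}{4} \cdot 1886 \left(1886 + \sqrt{247}\right)} = \frac{1243798}{1109 \cdot 1078} - \frac{3175553}{889249 + \frac{943 \sqrt{247}}{2}} = \frac{1243798}{1195502} - \frac{3175553}{889249 + \frac{943 \sqrt{247}}{2}} = 1243798 \cdot \frac{1}{1195502} - \frac{3175553}{889249 + \frac{943 \sqrt{247}}{2}} = \frac{621899}{597751} - \frac{3175553}{889249 + \frac{943 \sqrt{247}}{2}}$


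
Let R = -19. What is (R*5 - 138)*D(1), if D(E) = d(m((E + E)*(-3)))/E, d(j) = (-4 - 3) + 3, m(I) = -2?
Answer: 932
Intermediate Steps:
d(j) = -4 (d(j) = -7 + 3 = -4)
D(E) = -4/E
(R*5 - 138)*D(1) = (-19*5 - 138)*(-4/1) = (-95 - 138)*(-4*1) = -233*(-4) = 932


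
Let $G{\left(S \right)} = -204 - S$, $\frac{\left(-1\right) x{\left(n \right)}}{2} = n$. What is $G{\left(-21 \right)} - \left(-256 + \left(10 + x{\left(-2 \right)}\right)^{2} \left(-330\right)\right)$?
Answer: $64753$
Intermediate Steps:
$x{\left(n \right)} = - 2 n$
$G{\left(-21 \right)} - \left(-256 + \left(10 + x{\left(-2 \right)}\right)^{2} \left(-330\right)\right) = \left(-204 - -21\right) - \left(-256 + \left(10 - -4\right)^{2} \left(-330\right)\right) = \left(-204 + 21\right) - \left(-256 + \left(10 + 4\right)^{2} \left(-330\right)\right) = -183 - \left(-256 + 14^{2} \left(-330\right)\right) = -183 - \left(-256 + 196 \left(-330\right)\right) = -183 - \left(-256 - 64680\right) = -183 - -64936 = -183 + 64936 = 64753$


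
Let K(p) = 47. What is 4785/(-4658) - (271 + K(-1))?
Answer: -1486029/4658 ≈ -319.03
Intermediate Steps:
4785/(-4658) - (271 + K(-1)) = 4785/(-4658) - (271 + 47) = 4785*(-1/4658) - 1*318 = -4785/4658 - 318 = -1486029/4658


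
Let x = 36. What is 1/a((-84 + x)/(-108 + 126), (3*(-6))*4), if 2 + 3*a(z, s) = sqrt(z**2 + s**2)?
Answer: 27/23342 + 18*sqrt(730)/11671 ≈ 0.042827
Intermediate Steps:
a(z, s) = -2/3 + sqrt(s**2 + z**2)/3 (a(z, s) = -2/3 + sqrt(z**2 + s**2)/3 = -2/3 + sqrt(s**2 + z**2)/3)
1/a((-84 + x)/(-108 + 126), (3*(-6))*4) = 1/(-2/3 + sqrt(((3*(-6))*4)**2 + ((-84 + 36)/(-108 + 126))**2)/3) = 1/(-2/3 + sqrt((-18*4)**2 + (-48/18)**2)/3) = 1/(-2/3 + sqrt((-72)**2 + (-48*1/18)**2)/3) = 1/(-2/3 + sqrt(5184 + (-8/3)**2)/3) = 1/(-2/3 + sqrt(5184 + 64/9)/3) = 1/(-2/3 + sqrt(46720/9)/3) = 1/(-2/3 + (8*sqrt(730)/3)/3) = 1/(-2/3 + 8*sqrt(730)/9)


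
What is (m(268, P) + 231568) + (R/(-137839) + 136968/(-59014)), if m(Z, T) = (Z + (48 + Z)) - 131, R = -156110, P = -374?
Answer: 943674544630527/4067215373 ≈ 2.3202e+5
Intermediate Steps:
m(Z, T) = -83 + 2*Z (m(Z, T) = (48 + 2*Z) - 131 = -83 + 2*Z)
(m(268, P) + 231568) + (R/(-137839) + 136968/(-59014)) = ((-83 + 2*268) + 231568) + (-156110/(-137839) + 136968/(-59014)) = ((-83 + 536) + 231568) + (-156110*(-1/137839) + 136968*(-1/59014)) = (453 + 231568) + (156110/137839 - 68484/29507) = 232021 - 4833428306/4067215373 = 943674544630527/4067215373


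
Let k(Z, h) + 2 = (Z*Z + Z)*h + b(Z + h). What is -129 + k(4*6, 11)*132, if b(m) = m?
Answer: 875427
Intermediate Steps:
k(Z, h) = -2 + Z + h + h*(Z + Z**2) (k(Z, h) = -2 + ((Z*Z + Z)*h + (Z + h)) = -2 + ((Z**2 + Z)*h + (Z + h)) = -2 + ((Z + Z**2)*h + (Z + h)) = -2 + (h*(Z + Z**2) + (Z + h)) = -2 + (Z + h + h*(Z + Z**2)) = -2 + Z + h + h*(Z + Z**2))
-129 + k(4*6, 11)*132 = -129 + (-2 + 4*6 + 11 + (4*6)*11 + 11*(4*6)**2)*132 = -129 + (-2 + 24 + 11 + 24*11 + 11*24**2)*132 = -129 + (-2 + 24 + 11 + 264 + 11*576)*132 = -129 + (-2 + 24 + 11 + 264 + 6336)*132 = -129 + 6633*132 = -129 + 875556 = 875427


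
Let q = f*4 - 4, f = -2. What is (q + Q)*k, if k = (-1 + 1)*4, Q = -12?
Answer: 0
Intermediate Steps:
k = 0 (k = 0*4 = 0)
q = -12 (q = -2*4 - 4 = -8 - 4 = -12)
(q + Q)*k = (-12 - 12)*0 = -24*0 = 0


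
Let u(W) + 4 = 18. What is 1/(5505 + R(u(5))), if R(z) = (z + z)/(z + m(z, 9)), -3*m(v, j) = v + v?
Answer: 1/5511 ≈ 0.00018146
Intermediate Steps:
u(W) = 14 (u(W) = -4 + 18 = 14)
m(v, j) = -2*v/3 (m(v, j) = -(v + v)/3 = -2*v/3)
R(z) = 6 (R(z) = (z + z)/(z - 2*z/3) = (2*z)/((z/3)) = (2*z)*(3/z) = 6)
1/(5505 + R(u(5))) = 1/(5505 + 6) = 1/5511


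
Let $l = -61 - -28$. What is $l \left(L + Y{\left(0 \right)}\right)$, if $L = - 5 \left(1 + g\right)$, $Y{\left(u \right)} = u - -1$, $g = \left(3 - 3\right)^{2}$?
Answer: $132$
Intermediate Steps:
$g = 0$ ($g = 0^{2} = 0$)
$Y{\left(u \right)} = 1 + u$ ($Y{\left(u \right)} = u + 1 = 1 + u$)
$L = -5$ ($L = - 5 \left(1 + 0\right) = \left(-5\right) 1 = -5$)
$l = -33$ ($l = -61 + 28 = -33$)
$l \left(L + Y{\left(0 \right)}\right) = - 33 \left(-5 + \left(1 + 0\right)\right) = - 33 \left(-5 + 1\right) = \left(-33\right) \left(-4\right) = 132$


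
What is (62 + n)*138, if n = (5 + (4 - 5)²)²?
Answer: 13524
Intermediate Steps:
n = 36 (n = (5 + (-1)²)² = (5 + 1)² = 6² = 36)
(62 + n)*138 = (62 + 36)*138 = 98*138 = 13524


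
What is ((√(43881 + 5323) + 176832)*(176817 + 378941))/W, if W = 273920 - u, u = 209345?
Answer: 1559933312/1025 + 158788*√12301/9225 ≈ 1.5238e+6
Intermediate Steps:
W = 64575 (W = 273920 - 1*209345 = 273920 - 209345 = 64575)
((√(43881 + 5323) + 176832)*(176817 + 378941))/W = ((√(43881 + 5323) + 176832)*(176817 + 378941))/64575 = ((√49204 + 176832)*555758)*(1/64575) = ((2*√12301 + 176832)*555758)*(1/64575) = ((176832 + 2*√12301)*555758)*(1/64575) = (98275798656 + 1111516*√12301)*(1/64575) = 1559933312/1025 + 158788*√12301/9225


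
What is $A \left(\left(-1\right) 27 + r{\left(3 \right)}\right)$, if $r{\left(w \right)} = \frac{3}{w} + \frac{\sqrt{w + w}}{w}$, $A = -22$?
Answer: $572 - \frac{22 \sqrt{6}}{3} \approx 554.04$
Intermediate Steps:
$r{\left(w \right)} = \frac{3}{w} + \frac{\sqrt{2}}{\sqrt{w}}$ ($r{\left(w \right)} = \frac{3}{w} + \frac{\sqrt{2 w}}{w} = \frac{3}{w} + \frac{\sqrt{2} \sqrt{w}}{w} = \frac{3}{w} + \frac{\sqrt{2}}{\sqrt{w}}$)
$A \left(\left(-1\right) 27 + r{\left(3 \right)}\right) = - 22 \left(\left(-1\right) 27 + \left(\frac{3}{3} + \frac{\sqrt{2}}{\sqrt{3}}\right)\right) = - 22 \left(-27 + \left(3 \cdot \frac{1}{3} + \sqrt{2} \frac{\sqrt{3}}{3}\right)\right) = - 22 \left(-27 + \left(1 + \frac{\sqrt{6}}{3}\right)\right) = - 22 \left(-26 + \frac{\sqrt{6}}{3}\right) = 572 - \frac{22 \sqrt{6}}{3}$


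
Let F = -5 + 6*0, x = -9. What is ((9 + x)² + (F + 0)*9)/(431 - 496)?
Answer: 9/13 ≈ 0.69231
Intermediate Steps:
F = -5 (F = -5 + 0 = -5)
((9 + x)² + (F + 0)*9)/(431 - 496) = ((9 - 9)² + (-5 + 0)*9)/(431 - 496) = (0² - 5*9)/(-65) = (0 - 45)*(-1/65) = -45*(-1/65) = 9/13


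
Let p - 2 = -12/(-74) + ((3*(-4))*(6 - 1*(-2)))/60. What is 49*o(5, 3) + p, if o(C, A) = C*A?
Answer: 136079/185 ≈ 735.56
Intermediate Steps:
p = 104/185 (p = 2 + (-12/(-74) + ((3*(-4))*(6 - 1*(-2)))/60) = 2 + (-12*(-1/74) - 12*(6 + 2)*(1/60)) = 2 + (6/37 - 12*8*(1/60)) = 2 + (6/37 - 96*1/60) = 2 + (6/37 - 8/5) = 2 - 266/185 = 104/185 ≈ 0.56216)
o(C, A) = A*C
49*o(5, 3) + p = 49*(3*5) + 104/185 = 49*15 + 104/185 = 735 + 104/185 = 136079/185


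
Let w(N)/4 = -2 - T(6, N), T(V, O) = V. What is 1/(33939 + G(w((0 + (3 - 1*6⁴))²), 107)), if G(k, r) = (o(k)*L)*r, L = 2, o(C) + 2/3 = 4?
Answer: 3/103957 ≈ 2.8858e-5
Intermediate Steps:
o(C) = 10/3 (o(C) = -⅔ + 4 = 10/3)
w(N) = -32 (w(N) = 4*(-2 - 1*6) = 4*(-2 - 6) = 4*(-8) = -32)
G(k, r) = 20*r/3 (G(k, r) = ((10/3)*2)*r = 20*r/3)
1/(33939 + G(w((0 + (3 - 1*6⁴))²), 107)) = 1/(33939 + (20/3)*107) = 1/(33939 + 2140/3) = 1/(103957/3) = 3/103957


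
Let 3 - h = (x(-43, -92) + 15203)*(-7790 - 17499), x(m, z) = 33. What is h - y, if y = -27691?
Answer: 385330898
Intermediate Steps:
h = 385303207 (h = 3 - (33 + 15203)*(-7790 - 17499) = 3 - 15236*(-25289) = 3 - 1*(-385303204) = 3 + 385303204 = 385303207)
h - y = 385303207 - 1*(-27691) = 385303207 + 27691 = 385330898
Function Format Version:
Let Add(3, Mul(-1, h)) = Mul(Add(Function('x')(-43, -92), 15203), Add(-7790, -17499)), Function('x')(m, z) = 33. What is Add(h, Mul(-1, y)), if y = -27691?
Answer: 385330898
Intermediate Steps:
h = 385303207 (h = Add(3, Mul(-1, Mul(Add(33, 15203), Add(-7790, -17499)))) = Add(3, Mul(-1, Mul(15236, -25289))) = Add(3, Mul(-1, -385303204)) = Add(3, 385303204) = 385303207)
Add(h, Mul(-1, y)) = Add(385303207, Mul(-1, -27691)) = Add(385303207, 27691) = 385330898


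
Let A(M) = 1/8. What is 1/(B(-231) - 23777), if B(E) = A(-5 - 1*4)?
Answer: -8/190215 ≈ -4.2058e-5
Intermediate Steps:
A(M) = ⅛
B(E) = ⅛
1/(B(-231) - 23777) = 1/(⅛ - 23777) = 1/(-190215/8) = -8/190215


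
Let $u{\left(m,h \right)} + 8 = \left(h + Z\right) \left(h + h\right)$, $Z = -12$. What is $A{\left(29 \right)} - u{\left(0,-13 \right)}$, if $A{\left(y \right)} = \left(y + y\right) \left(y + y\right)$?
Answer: $2722$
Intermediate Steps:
$A{\left(y \right)} = 4 y^{2}$ ($A{\left(y \right)} = 2 y 2 y = 4 y^{2}$)
$u{\left(m,h \right)} = -8 + 2 h \left(-12 + h\right)$ ($u{\left(m,h \right)} = -8 + \left(h - 12\right) \left(h + h\right) = -8 + \left(-12 + h\right) 2 h = -8 + 2 h \left(-12 + h\right)$)
$A{\left(29 \right)} - u{\left(0,-13 \right)} = 4 \cdot 29^{2} - \left(-8 - -312 + 2 \left(-13\right)^{2}\right) = 4 \cdot 841 - \left(-8 + 312 + 2 \cdot 169\right) = 3364 - \left(-8 + 312 + 338\right) = 3364 - 642 = 2722$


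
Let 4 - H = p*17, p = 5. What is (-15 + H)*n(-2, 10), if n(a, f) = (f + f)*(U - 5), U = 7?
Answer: -3840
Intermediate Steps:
n(a, f) = 4*f (n(a, f) = (f + f)*(7 - 5) = (2*f)*2 = 4*f)
H = -81 (H = 4 - 5*17 = 4 - 1*85 = 4 - 85 = -81)
(-15 + H)*n(-2, 10) = (-15 - 81)*(4*10) = -96*40 = -3840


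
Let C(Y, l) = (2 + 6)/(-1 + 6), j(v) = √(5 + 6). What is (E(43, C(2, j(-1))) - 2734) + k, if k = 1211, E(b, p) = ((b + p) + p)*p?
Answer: -36227/25 ≈ -1449.1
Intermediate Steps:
j(v) = √11
C(Y, l) = 8/5
E(b, p) = p*(b + 2*p) (E(b, p) = (b + 2*p)*p = p*(b + 2*p))
(E(43, C(2, j(-1))) - 2734) + k = (8*(43 + 2*(8/5))/5 - 2734) + 1211 = (8*(43 + 16/5)/5 - 2734) + 1211 = ((8/5)*(231/5) - 2734) + 1211 = (1848/25 - 2734) + 1211 = -66502/25 + 1211 = -36227/25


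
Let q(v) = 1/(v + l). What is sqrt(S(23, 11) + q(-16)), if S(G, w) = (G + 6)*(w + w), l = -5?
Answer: sqrt(281337)/21 ≈ 25.258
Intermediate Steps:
S(G, w) = 2*w*(6 + G) (S(G, w) = (6 + G)*(2*w) = 2*w*(6 + G))
q(v) = 1/(-5 + v) (q(v) = 1/(v - 5) = 1/(-5 + v))
sqrt(S(23, 11) + q(-16)) = sqrt(2*11*(6 + 23) + 1/(-5 - 16)) = sqrt(2*11*29 + 1/(-21)) = sqrt(638 - 1/21) = sqrt(13397/21) = sqrt(281337)/21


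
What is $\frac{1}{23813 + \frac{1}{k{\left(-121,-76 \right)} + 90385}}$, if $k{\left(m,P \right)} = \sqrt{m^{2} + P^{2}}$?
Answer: $\frac{11443446146017}{272502783201710939} + \frac{\sqrt{20417}}{4632547314429085963} \approx 4.1994 \cdot 10^{-5}$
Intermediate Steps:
$k{\left(m,P \right)} = \sqrt{P^{2} + m^{2}}$
$\frac{1}{23813 + \frac{1}{k{\left(-121,-76 \right)} + 90385}} = \frac{1}{23813 + \frac{1}{\sqrt{\left(-76\right)^{2} + \left(-121\right)^{2}} + 90385}} = \frac{1}{23813 + \frac{1}{\sqrt{5776 + 14641} + 90385}} = \frac{1}{23813 + \frac{1}{\sqrt{20417} + 90385}} = \frac{1}{23813 + \frac{1}{90385 + \sqrt{20417}}}$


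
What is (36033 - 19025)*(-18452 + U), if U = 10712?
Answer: -131641920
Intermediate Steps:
(36033 - 19025)*(-18452 + U) = (36033 - 19025)*(-18452 + 10712) = 17008*(-7740) = -131641920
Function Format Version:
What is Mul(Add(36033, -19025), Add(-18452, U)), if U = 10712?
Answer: -131641920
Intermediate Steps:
Mul(Add(36033, -19025), Add(-18452, U)) = Mul(Add(36033, -19025), Add(-18452, 10712)) = Mul(17008, -7740) = -131641920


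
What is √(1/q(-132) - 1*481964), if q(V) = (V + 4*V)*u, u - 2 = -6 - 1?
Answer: I*√52485879567/330 ≈ 694.24*I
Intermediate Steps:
u = -5 (u = 2 + (-6 - 1) = 2 - 7 = -5)
q(V) = -25*V (q(V) = (V + 4*V)*(-5) = (5*V)*(-5) = -25*V)
√(1/q(-132) - 1*481964) = √(1/(-25*(-132)) - 1*481964) = √(1/3300 - 481964) = √(-1590481199/3300) = I*√52485879567/330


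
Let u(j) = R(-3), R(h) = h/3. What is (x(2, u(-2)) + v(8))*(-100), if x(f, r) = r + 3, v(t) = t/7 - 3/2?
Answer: -1150/7 ≈ -164.29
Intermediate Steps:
R(h) = h/3 (R(h) = h*(1/3) = h/3)
u(j) = -1 (u(j) = (1/3)*(-3) = -1)
v(t) = -3/2 + t/7 (v(t) = t*(1/7) - 3*1/2 = t/7 - 3/2 = -3/2 + t/7)
x(f, r) = 3 + r
(x(2, u(-2)) + v(8))*(-100) = ((3 - 1) + (-3/2 + (1/7)*8))*(-100) = (2 + (-3/2 + 8/7))*(-100) = (2 - 5/14)*(-100) = (23/14)*(-100) = -1150/7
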